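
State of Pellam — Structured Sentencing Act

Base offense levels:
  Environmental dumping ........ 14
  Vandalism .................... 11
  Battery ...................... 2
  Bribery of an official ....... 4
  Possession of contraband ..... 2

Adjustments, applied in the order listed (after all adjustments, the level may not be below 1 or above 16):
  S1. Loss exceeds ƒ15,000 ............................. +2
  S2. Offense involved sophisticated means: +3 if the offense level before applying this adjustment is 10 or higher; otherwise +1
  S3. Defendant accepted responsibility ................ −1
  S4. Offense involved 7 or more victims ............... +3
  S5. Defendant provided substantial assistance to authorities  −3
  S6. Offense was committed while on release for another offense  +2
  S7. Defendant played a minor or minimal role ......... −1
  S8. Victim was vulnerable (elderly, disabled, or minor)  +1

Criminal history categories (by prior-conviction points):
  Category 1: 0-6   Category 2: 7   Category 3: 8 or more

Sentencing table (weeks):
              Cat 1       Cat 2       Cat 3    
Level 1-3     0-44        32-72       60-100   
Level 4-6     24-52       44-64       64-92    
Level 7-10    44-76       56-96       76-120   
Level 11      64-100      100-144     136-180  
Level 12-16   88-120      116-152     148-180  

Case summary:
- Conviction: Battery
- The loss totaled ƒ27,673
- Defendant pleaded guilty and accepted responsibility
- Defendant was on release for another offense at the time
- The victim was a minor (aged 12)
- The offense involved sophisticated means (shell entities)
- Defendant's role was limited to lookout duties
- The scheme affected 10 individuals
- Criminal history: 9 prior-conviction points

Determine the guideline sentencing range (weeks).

Base offense level for battery: 2.
S1 applies: 2 + 2 = 4.
S2 applies (level before this adjustment is 4 < 10, so +1): 4 + 1 = 5.
S3 applies: 5 − 1 = 4.
S4 applies: 4 + 3 = 7.
S5 does not apply.
S6 applies: 7 + 2 = 9.
S7 applies: 9 − 1 = 8.
S8 applies: 8 + 1 = 9.
Final offense level: 9.
Criminal history: 9 prior points → Category 3 (8+).
Level 9 falls in the 7-10 band.
Grid: Level 7-10 × Category 3 = 76-120 weeks.

76-120 weeks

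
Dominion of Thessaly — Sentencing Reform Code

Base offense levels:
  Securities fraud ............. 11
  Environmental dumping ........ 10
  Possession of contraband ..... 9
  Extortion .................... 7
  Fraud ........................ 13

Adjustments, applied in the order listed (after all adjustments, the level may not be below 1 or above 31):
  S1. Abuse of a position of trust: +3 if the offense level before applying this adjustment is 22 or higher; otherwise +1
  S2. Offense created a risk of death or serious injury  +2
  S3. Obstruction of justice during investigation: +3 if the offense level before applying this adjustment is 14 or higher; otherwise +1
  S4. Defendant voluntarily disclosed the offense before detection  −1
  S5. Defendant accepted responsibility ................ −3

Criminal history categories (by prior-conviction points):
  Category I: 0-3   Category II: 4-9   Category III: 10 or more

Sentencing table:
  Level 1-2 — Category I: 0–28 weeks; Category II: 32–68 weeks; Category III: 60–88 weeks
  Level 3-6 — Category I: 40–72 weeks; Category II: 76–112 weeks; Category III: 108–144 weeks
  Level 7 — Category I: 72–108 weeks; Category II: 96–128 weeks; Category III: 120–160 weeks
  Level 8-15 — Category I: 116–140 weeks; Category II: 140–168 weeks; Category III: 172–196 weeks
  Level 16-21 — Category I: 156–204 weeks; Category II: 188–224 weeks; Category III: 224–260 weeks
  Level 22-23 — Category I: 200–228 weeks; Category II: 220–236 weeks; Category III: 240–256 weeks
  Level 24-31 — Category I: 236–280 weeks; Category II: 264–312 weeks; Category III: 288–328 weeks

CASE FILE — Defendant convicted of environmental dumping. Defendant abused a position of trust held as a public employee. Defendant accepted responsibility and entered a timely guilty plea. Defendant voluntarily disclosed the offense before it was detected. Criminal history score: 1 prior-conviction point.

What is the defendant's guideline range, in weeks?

72-108 weeks

Base offense level for environmental dumping: 10.
S1 applies (level before this adjustment is 10 < 22, so +1): 10 + 1 = 11.
S2 does not apply.
S3 does not apply.
S4 applies: 11 − 1 = 10.
S5 applies: 10 − 3 = 7.
Final offense level: 7.
Criminal history: 1 prior point → Category I (0-3).
Level 7 falls in the 7 band.
Grid: Level 7 × Category I = 72-108 weeks.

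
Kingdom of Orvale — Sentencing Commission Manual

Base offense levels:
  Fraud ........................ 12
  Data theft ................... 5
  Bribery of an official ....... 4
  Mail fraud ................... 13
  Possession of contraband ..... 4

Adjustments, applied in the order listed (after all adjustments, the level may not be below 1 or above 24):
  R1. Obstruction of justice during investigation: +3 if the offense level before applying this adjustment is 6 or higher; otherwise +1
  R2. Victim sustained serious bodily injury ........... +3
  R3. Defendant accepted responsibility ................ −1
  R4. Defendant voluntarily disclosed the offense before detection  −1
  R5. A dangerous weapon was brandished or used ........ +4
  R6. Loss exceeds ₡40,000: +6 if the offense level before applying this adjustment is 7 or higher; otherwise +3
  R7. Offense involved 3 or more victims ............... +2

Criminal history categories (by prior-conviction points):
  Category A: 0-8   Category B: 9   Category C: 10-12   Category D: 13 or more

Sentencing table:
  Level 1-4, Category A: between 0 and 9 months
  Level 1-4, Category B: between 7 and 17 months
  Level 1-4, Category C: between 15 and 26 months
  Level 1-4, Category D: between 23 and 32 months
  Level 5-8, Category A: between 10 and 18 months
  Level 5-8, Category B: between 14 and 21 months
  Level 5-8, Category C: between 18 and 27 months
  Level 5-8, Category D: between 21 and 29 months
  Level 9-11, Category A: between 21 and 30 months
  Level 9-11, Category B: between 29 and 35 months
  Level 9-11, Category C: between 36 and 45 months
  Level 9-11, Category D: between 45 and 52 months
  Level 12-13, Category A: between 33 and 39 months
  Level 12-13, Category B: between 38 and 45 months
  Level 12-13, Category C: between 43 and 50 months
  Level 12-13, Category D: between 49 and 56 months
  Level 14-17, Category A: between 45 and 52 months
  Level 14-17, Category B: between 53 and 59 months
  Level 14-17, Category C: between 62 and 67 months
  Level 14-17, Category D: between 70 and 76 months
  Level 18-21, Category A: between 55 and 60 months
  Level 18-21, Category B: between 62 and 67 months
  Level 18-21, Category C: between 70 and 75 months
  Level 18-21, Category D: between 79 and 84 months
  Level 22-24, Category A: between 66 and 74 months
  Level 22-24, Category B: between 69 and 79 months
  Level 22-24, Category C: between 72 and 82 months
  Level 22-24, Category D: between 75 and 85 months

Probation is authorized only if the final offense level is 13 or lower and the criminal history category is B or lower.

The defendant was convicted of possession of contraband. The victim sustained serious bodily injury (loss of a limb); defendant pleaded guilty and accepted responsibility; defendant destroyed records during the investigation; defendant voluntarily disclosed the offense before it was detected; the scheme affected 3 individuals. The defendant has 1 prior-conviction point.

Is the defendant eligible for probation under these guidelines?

Base offense level for possession of contraband: 4.
R1 applies (level before this adjustment is 4 < 6, so +1): 4 + 1 = 5.
R2 applies: 5 + 3 = 8.
R3 applies: 8 − 1 = 7.
R4 applies: 7 − 1 = 6.
R6 does not apply.
R7 applies: 6 + 2 = 8.
Final offense level: 8.
Criminal history: 1 prior point → Category A (0-8).
Level 8 falls in the 5-8 band.
Grid: Level 5-8 × Category A = 10-18 months.
Probation check: level 8 ≤ 13 and category A ≤ B → eligible.

Yes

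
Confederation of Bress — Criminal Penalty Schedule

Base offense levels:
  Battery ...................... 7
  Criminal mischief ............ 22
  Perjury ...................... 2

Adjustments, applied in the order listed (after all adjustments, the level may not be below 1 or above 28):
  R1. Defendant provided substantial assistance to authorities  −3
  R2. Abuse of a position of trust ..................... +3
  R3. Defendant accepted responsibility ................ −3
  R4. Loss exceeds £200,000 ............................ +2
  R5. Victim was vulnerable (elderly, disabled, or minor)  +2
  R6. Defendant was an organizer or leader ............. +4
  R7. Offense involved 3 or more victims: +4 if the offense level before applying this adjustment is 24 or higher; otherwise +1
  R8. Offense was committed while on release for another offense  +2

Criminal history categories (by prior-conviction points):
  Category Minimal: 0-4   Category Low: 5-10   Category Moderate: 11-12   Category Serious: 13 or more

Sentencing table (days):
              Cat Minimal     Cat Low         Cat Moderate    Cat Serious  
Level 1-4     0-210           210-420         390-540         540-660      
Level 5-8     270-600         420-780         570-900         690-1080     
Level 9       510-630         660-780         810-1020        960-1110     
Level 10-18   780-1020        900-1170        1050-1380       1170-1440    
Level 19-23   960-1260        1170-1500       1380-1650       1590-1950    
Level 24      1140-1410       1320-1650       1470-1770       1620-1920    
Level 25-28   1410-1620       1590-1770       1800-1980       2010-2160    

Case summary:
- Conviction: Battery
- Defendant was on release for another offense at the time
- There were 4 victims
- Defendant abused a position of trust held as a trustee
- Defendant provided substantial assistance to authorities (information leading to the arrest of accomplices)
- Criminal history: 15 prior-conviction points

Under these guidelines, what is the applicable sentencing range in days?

1170-1440 days

Base offense level for battery: 7.
R1 applies: 7 − 3 = 4.
R2 applies: 4 + 3 = 7.
R3 does not apply.
R4 does not apply.
R5 does not apply.
R7 applies (level before this adjustment is 7 < 24, so +1): 7 + 1 = 8.
R8 applies: 8 + 2 = 10.
Final offense level: 10.
Criminal history: 15 prior points → Category Serious (13+).
Level 10 falls in the 10-18 band.
Grid: Level 10-18 × Category Serious = 1170-1440 days.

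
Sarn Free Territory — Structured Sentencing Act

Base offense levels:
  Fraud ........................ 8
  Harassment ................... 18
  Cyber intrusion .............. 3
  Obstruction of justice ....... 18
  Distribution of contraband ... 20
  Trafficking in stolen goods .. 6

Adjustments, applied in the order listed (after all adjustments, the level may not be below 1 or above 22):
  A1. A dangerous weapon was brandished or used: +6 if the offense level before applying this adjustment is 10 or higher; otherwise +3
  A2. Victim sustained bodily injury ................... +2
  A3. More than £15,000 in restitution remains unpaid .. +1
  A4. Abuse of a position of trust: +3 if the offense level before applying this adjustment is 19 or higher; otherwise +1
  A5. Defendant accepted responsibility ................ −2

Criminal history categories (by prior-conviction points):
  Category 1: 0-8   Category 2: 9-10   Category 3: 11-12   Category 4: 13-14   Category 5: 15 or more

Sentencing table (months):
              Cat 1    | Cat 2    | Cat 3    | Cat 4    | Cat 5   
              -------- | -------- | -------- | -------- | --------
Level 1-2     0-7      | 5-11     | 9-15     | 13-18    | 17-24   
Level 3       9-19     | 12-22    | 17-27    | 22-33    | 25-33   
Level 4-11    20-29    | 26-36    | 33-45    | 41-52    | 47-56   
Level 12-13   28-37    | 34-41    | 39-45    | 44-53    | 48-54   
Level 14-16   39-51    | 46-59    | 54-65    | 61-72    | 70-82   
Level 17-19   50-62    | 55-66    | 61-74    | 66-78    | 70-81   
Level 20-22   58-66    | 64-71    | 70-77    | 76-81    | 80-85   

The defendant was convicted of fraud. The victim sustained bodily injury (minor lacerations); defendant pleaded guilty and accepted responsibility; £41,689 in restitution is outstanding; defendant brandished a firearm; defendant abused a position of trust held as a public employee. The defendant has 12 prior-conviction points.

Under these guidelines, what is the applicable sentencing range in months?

39-45 months

Base offense level for fraud: 8.
A1 applies (level before this adjustment is 8 < 10, so +3): 8 + 3 = 11.
A2 applies: 11 + 2 = 13.
A3 applies: 13 + 1 = 14.
A4 applies (level before this adjustment is 14 < 19, so +1): 14 + 1 = 15.
A5 applies: 15 − 2 = 13.
Final offense level: 13.
Criminal history: 12 prior points → Category 3 (11-12).
Level 13 falls in the 12-13 band.
Grid: Level 12-13 × Category 3 = 39-45 months.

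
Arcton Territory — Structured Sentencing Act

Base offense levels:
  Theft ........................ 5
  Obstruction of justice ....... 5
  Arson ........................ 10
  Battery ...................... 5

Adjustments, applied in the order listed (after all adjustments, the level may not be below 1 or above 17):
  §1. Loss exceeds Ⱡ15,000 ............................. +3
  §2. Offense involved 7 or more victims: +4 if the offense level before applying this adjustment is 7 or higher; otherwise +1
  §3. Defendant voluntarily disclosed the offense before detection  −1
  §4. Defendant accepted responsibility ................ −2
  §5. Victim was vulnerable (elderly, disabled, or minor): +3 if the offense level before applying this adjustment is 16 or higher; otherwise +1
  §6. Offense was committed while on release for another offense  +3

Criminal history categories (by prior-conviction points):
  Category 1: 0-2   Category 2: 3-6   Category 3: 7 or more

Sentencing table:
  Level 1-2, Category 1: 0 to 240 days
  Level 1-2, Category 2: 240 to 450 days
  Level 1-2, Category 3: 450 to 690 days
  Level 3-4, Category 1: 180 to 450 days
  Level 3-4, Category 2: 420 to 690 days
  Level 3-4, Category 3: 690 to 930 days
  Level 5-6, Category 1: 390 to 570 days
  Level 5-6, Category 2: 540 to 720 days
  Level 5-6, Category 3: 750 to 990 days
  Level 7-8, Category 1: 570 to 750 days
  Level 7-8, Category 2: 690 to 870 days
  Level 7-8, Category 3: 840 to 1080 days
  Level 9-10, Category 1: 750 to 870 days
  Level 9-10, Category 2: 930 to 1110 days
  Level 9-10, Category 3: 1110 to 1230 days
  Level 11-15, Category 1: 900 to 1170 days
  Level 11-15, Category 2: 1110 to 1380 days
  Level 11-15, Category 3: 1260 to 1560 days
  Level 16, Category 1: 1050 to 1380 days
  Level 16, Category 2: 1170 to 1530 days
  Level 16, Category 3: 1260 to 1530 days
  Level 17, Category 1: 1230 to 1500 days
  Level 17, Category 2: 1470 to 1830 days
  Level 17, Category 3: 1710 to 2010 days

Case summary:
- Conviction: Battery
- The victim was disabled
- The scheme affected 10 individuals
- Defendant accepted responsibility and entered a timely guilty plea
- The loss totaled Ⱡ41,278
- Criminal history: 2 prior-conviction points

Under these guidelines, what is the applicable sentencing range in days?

Base offense level for battery: 5.
§1 applies: 5 + 3 = 8.
§2 applies (level before this adjustment is 8 ≥ 7, so +4): 8 + 4 = 12.
§3 does not apply.
§4 applies: 12 − 2 = 10.
§5 applies (level before this adjustment is 10 < 16, so +1): 10 + 1 = 11.
§6 does not apply.
Final offense level: 11.
Criminal history: 2 prior points → Category 1 (0-2).
Level 11 falls in the 11-15 band.
Grid: Level 11-15 × Category 1 = 900-1170 days.

900-1170 days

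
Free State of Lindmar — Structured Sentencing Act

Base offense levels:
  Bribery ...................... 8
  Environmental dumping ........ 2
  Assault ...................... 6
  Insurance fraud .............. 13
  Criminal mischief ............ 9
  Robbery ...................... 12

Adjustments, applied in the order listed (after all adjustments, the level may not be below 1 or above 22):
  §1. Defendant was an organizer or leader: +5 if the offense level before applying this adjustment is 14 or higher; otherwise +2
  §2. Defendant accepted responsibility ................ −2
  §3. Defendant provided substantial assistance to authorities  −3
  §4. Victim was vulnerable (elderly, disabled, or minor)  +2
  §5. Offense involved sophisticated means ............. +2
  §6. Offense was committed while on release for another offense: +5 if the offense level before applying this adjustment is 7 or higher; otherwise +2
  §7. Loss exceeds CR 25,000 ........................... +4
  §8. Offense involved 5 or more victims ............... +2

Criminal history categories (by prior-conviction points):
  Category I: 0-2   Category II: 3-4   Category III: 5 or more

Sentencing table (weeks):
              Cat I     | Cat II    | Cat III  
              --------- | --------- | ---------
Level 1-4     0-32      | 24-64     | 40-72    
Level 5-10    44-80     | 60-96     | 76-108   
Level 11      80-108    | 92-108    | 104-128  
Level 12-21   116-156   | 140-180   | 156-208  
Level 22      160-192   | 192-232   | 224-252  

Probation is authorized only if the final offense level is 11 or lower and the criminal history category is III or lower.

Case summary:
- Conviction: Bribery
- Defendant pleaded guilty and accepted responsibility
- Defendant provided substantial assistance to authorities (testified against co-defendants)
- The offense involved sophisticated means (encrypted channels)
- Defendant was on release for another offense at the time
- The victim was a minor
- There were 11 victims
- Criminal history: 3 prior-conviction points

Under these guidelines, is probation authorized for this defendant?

Base offense level for bribery: 8.
§1 does not apply.
§2 applies: 8 − 2 = 6.
§3 applies: 6 − 3 = 3.
§4 applies: 3 + 2 = 5.
§5 applies: 5 + 2 = 7.
§6 applies (level before this adjustment is 7 ≥ 7, so +5): 7 + 5 = 12.
§7 does not apply.
§8 applies: 12 + 2 = 14.
Final offense level: 14.
Criminal history: 3 prior points → Category II (3-4).
Level 14 falls in the 12-21 band.
Grid: Level 12-21 × Category II = 140-180 weeks.
Probation check: level 14 > 11 and category II ≤ III → not eligible.

No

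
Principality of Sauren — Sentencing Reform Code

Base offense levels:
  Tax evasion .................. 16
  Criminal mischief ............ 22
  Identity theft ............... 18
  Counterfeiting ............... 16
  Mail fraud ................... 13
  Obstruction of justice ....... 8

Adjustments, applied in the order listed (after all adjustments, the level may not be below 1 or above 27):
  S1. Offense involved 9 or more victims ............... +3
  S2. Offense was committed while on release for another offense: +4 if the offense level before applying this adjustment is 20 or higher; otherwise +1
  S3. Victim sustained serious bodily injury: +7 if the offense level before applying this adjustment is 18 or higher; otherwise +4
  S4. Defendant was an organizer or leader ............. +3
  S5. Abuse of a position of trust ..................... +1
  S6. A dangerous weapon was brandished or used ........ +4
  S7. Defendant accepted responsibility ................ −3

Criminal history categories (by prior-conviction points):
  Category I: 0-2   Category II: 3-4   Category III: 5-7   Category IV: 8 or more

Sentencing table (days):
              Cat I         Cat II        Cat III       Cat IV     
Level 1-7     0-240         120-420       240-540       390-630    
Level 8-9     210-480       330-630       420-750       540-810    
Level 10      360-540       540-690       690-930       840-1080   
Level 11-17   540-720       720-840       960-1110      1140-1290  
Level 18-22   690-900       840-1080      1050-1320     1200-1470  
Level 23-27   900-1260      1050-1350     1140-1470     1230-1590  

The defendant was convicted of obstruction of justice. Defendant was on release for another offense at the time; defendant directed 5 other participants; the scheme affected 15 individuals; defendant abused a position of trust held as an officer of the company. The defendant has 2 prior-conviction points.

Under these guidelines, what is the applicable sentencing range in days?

Base offense level for obstruction of justice: 8.
S1 applies: 8 + 3 = 11.
S2 applies (level before this adjustment is 11 < 20, so +1): 11 + 1 = 12.
S3 does not apply.
S4 applies: 12 + 3 = 15.
S5 applies: 15 + 1 = 16.
S7 does not apply.
Final offense level: 16.
Criminal history: 2 prior points → Category I (0-2).
Level 16 falls in the 11-17 band.
Grid: Level 11-17 × Category I = 540-720 days.

540-720 days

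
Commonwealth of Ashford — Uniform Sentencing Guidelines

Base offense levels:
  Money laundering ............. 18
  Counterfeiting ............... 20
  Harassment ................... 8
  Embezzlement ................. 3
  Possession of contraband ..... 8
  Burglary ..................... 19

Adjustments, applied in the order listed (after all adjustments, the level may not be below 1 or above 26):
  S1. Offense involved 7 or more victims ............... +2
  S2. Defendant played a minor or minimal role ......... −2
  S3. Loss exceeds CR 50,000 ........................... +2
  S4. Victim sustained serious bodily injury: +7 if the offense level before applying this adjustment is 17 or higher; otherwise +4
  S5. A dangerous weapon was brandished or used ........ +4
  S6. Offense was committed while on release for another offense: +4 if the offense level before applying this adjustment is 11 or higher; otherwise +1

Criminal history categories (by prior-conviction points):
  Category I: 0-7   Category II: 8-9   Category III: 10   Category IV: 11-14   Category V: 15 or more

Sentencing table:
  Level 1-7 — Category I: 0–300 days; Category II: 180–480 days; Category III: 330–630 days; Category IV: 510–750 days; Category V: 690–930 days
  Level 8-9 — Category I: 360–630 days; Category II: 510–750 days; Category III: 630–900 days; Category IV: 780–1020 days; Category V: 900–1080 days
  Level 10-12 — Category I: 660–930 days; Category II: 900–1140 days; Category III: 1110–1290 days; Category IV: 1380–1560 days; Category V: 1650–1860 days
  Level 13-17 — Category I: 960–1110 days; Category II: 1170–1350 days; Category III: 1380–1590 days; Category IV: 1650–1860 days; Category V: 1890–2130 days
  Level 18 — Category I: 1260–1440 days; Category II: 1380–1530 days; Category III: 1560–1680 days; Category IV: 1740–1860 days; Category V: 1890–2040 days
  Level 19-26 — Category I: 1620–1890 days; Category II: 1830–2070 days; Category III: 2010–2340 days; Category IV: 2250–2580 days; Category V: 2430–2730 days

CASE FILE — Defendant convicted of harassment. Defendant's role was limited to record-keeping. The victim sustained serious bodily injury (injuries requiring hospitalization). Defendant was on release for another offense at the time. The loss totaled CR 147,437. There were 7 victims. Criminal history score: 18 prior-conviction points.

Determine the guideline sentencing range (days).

1890-2040 days

Base offense level for harassment: 8.
S1 applies: 8 + 2 = 10.
S2 applies: 10 − 2 = 8.
S3 applies: 8 + 2 = 10.
S4 applies (level before this adjustment is 10 < 17, so +4): 10 + 4 = 14.
S6 applies (level before this adjustment is 14 ≥ 11, so +4): 14 + 4 = 18.
Final offense level: 18.
Criminal history: 18 prior points → Category V (15+).
Level 18 falls in the 18 band.
Grid: Level 18 × Category V = 1890-2040 days.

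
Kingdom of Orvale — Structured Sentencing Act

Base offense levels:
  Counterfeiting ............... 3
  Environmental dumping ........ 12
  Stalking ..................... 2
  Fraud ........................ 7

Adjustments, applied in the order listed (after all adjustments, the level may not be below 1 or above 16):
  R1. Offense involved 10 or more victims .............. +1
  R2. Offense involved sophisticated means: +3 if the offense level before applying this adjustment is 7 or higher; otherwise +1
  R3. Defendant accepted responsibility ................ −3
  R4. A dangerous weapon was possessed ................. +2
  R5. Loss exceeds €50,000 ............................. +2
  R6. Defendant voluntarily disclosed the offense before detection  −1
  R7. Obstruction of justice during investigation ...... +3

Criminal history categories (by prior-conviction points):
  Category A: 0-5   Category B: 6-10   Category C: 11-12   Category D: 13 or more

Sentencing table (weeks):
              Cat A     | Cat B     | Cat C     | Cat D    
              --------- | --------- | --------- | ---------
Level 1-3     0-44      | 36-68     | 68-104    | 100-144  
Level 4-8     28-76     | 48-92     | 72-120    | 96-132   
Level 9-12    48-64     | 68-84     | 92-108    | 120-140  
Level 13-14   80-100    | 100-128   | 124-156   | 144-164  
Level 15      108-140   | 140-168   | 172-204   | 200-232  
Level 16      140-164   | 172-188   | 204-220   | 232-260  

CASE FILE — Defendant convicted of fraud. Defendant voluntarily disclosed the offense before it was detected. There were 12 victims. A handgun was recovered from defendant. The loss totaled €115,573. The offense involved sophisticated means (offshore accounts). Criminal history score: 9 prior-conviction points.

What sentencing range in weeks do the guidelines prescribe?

100-128 weeks

Base offense level for fraud: 7.
R1 applies: 7 + 1 = 8.
R2 applies (level before this adjustment is 8 ≥ 7, so +3): 8 + 3 = 11.
R4 applies: 11 + 2 = 13.
R5 applies: 13 + 2 = 15.
R6 applies: 15 − 1 = 14.
Final offense level: 14.
Criminal history: 9 prior points → Category B (6-10).
Level 14 falls in the 13-14 band.
Grid: Level 13-14 × Category B = 100-128 weeks.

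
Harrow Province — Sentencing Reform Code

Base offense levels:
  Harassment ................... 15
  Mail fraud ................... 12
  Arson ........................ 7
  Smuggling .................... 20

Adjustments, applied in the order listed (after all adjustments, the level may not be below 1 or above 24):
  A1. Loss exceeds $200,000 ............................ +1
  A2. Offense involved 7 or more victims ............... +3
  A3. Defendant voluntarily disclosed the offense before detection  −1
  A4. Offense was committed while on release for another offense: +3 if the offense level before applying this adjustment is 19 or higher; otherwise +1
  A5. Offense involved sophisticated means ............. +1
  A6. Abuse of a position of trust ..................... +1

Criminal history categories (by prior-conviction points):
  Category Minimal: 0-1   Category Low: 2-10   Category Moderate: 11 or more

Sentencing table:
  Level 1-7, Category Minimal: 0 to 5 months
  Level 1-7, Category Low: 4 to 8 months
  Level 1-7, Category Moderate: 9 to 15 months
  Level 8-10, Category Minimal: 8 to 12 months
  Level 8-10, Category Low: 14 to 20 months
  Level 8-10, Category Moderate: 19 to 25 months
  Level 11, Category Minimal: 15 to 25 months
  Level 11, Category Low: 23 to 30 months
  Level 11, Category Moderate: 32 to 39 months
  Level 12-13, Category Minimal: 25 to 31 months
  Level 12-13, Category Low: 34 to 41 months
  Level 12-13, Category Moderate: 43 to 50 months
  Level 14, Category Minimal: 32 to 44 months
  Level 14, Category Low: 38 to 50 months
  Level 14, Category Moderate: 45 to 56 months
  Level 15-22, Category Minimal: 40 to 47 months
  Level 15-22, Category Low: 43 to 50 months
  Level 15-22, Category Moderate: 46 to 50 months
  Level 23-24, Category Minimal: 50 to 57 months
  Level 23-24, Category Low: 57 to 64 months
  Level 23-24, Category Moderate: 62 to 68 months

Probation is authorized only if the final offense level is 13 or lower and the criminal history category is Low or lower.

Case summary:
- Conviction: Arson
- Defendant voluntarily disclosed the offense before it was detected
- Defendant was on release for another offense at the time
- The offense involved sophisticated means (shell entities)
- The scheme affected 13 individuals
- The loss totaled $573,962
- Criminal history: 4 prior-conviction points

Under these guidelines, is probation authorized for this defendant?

Yes

Base offense level for arson: 7.
A1 applies: 7 + 1 = 8.
A2 applies: 8 + 3 = 11.
A3 applies: 11 − 1 = 10.
A4 applies (level before this adjustment is 10 < 19, so +1): 10 + 1 = 11.
A5 applies: 11 + 1 = 12.
Final offense level: 12.
Criminal history: 4 prior points → Category Low (2-10).
Level 12 falls in the 12-13 band.
Grid: Level 12-13 × Category Low = 34-41 months.
Probation check: level 12 ≤ 13 and category Low ≤ Low → eligible.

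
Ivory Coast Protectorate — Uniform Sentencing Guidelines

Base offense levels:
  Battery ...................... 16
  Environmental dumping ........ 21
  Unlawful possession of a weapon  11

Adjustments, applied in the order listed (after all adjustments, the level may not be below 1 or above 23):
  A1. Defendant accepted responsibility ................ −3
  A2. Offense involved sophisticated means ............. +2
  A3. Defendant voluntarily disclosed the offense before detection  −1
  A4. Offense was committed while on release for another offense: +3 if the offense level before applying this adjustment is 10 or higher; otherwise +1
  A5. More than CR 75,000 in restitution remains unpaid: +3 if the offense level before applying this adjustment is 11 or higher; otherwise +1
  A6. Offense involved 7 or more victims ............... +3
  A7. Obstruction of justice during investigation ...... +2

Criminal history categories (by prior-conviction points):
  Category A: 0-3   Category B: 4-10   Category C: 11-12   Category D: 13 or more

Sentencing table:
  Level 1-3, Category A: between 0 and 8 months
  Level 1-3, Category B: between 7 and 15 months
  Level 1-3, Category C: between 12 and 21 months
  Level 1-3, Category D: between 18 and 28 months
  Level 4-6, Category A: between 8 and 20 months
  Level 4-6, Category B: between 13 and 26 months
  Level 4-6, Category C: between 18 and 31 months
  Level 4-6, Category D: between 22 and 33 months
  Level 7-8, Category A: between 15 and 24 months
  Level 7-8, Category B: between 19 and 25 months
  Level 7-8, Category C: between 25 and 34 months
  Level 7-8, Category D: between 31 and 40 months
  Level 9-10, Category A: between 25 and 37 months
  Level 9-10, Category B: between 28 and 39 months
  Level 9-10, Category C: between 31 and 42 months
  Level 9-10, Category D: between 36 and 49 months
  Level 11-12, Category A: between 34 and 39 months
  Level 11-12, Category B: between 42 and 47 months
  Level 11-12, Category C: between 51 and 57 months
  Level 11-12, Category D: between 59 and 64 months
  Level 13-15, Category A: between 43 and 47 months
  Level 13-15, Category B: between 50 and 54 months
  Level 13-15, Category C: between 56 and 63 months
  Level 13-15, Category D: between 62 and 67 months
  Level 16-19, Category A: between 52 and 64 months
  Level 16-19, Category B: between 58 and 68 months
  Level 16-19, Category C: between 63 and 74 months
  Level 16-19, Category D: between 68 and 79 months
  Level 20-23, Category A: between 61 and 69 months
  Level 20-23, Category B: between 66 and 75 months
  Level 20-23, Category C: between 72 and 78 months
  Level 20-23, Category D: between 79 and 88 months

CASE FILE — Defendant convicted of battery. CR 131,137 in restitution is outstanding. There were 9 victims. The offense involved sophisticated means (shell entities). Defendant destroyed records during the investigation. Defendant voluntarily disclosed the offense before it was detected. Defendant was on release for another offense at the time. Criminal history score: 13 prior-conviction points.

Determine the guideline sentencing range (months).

Base offense level for battery: 16.
A1 does not apply.
A2 applies: 16 + 2 = 18.
A3 applies: 18 − 1 = 17.
A4 applies (level before this adjustment is 17 ≥ 10, so +3): 17 + 3 = 20.
A5 applies (level before this adjustment is 20 ≥ 11, so +3): 20 + 3 = 23.
A6 applies: 23 + 3 = 26.
A7 applies: 26 + 2 = 28.
Level 28 exceeds the maximum of 23; capped at 23.
Final offense level: 23.
Criminal history: 13 prior points → Category D (13+).
Level 23 falls in the 20-23 band.
Grid: Level 20-23 × Category D = 79-88 months.

79-88 months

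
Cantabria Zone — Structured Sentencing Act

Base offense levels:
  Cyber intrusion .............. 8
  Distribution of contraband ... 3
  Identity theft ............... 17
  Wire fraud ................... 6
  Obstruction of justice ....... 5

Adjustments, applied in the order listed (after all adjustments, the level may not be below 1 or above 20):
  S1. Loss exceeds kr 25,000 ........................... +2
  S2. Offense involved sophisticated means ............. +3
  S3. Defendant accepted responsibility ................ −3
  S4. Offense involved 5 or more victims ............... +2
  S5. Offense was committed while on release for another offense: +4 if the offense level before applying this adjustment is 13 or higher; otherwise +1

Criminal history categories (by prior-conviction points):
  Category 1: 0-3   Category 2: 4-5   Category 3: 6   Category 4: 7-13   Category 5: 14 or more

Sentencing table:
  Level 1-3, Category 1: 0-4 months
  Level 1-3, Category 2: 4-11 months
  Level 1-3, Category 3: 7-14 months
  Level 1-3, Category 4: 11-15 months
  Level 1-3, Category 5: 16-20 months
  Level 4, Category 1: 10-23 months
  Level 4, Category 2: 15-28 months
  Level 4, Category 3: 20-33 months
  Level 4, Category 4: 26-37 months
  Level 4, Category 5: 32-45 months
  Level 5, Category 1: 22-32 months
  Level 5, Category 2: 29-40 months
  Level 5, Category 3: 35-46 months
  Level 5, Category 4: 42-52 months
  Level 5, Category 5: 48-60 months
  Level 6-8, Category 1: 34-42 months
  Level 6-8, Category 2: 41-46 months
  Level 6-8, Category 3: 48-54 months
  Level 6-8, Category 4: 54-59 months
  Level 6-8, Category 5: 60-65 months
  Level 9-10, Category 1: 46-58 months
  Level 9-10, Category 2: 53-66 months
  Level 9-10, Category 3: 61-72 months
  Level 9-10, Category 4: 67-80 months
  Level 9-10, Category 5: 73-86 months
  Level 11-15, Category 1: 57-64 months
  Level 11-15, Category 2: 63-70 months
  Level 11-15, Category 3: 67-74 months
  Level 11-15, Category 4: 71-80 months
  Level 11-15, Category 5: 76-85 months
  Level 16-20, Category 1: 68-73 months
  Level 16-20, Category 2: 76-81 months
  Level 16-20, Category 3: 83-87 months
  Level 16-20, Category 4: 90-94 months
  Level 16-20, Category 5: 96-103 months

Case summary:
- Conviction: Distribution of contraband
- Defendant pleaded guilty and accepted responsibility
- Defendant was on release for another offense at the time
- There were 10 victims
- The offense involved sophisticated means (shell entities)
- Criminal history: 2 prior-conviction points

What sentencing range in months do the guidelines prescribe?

34-42 months

Base offense level for distribution of contraband: 3.
S1 does not apply.
S2 applies: 3 + 3 = 6.
S3 applies: 6 − 3 = 3.
S4 applies: 3 + 2 = 5.
S5 applies (level before this adjustment is 5 < 13, so +1): 5 + 1 = 6.
Final offense level: 6.
Criminal history: 2 prior points → Category 1 (0-3).
Level 6 falls in the 6-8 band.
Grid: Level 6-8 × Category 1 = 34-42 months.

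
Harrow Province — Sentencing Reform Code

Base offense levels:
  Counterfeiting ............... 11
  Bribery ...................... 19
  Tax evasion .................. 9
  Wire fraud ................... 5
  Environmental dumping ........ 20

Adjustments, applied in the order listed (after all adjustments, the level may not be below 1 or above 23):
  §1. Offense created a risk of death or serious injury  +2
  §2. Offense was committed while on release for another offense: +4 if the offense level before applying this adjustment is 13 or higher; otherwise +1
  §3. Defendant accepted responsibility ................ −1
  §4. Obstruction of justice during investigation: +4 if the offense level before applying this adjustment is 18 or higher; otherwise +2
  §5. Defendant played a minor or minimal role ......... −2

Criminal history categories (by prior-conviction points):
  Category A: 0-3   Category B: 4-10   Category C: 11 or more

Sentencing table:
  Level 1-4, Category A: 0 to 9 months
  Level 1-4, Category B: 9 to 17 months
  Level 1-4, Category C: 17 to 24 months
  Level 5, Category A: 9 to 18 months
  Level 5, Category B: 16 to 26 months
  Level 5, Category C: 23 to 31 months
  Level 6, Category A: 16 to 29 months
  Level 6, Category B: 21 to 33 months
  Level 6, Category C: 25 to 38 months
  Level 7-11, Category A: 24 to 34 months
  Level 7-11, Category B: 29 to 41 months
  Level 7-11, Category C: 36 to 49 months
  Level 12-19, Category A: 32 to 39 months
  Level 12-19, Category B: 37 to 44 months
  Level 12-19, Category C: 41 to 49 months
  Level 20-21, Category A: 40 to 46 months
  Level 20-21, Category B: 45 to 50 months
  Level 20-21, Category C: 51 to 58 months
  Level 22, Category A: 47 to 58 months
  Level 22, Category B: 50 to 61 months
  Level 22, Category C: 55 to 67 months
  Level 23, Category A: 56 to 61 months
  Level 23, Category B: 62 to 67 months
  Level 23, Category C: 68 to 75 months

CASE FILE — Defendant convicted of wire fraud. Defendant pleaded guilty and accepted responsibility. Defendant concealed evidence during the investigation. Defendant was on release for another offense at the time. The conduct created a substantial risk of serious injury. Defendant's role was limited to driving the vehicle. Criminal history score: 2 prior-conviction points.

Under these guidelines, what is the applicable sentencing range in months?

Base offense level for wire fraud: 5.
§1 applies: 5 + 2 = 7.
§2 applies (level before this adjustment is 7 < 13, so +1): 7 + 1 = 8.
§3 applies: 8 − 1 = 7.
§4 applies (level before this adjustment is 7 < 18, so +2): 7 + 2 = 9.
§5 applies: 9 − 2 = 7.
Final offense level: 7.
Criminal history: 2 prior points → Category A (0-3).
Level 7 falls in the 7-11 band.
Grid: Level 7-11 × Category A = 24-34 months.

24-34 months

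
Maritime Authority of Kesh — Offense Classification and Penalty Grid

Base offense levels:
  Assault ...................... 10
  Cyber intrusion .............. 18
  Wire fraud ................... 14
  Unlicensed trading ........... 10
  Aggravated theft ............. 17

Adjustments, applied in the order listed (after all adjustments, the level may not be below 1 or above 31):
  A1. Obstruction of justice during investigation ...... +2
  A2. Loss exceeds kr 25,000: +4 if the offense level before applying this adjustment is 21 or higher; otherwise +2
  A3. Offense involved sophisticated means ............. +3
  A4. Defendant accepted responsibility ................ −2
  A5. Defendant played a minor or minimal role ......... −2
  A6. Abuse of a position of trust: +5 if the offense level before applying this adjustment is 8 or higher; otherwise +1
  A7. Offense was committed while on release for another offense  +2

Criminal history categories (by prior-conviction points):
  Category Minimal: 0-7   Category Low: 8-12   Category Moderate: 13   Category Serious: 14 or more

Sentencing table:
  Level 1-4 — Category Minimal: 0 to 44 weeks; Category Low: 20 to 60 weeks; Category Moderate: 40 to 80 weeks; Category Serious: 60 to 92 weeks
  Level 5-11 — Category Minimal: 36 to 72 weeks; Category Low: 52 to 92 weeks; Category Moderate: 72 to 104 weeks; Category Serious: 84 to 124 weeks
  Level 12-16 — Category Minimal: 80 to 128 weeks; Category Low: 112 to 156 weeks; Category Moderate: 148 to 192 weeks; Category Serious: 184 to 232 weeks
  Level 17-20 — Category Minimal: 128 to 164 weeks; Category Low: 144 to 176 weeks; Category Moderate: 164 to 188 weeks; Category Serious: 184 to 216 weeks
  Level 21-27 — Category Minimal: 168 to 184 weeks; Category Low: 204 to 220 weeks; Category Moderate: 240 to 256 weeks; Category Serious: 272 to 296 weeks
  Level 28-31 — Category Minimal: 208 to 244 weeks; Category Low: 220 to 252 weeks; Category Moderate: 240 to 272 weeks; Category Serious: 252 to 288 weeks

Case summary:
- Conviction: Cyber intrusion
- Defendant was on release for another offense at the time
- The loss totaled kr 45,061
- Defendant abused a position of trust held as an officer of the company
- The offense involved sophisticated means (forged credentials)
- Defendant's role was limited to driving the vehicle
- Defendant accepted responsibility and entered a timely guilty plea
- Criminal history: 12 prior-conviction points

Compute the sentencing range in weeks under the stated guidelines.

204-220 weeks

Base offense level for cyber intrusion: 18.
A2 applies (level before this adjustment is 18 < 21, so +2): 18 + 2 = 20.
A3 applies: 20 + 3 = 23.
A4 applies: 23 − 2 = 21.
A5 applies: 21 − 2 = 19.
A6 applies (level before this adjustment is 19 ≥ 8, so +5): 19 + 5 = 24.
A7 applies: 24 + 2 = 26.
Final offense level: 26.
Criminal history: 12 prior points → Category Low (8-12).
Level 26 falls in the 21-27 band.
Grid: Level 21-27 × Category Low = 204-220 weeks.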